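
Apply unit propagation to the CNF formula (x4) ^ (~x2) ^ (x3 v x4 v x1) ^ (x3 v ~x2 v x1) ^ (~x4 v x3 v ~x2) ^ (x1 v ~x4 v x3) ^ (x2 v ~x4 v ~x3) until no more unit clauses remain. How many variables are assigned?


Unit propagation repeatedly assigns the literal in any unit clause, then simplifies.
Assignments in order: x4 = T, x2 = F, x3 = F, x1 = T.
No further unit clauses remain.
Total variables assigned = 4.

4


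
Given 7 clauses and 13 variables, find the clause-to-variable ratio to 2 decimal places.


Clause-to-variable ratio = clauses / variables.
7 / 13 = 0.54.

0.54


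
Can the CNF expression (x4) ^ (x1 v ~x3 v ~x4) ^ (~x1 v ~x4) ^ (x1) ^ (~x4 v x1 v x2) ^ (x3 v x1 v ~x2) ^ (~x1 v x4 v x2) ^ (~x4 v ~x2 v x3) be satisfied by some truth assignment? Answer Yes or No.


Check all 16 possible truth assignments.
Number of satisfying assignments found: 0.
The formula is unsatisfiable.

No


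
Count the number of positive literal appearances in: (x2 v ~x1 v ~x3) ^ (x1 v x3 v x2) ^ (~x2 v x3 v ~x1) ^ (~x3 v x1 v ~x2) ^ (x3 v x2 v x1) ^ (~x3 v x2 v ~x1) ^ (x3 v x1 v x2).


Scan each clause for unnegated literals.
Clause 1: 1 positive; Clause 2: 3 positive; Clause 3: 1 positive; Clause 4: 1 positive; Clause 5: 3 positive; Clause 6: 1 positive; Clause 7: 3 positive.
Total positive literal occurrences = 13.

13


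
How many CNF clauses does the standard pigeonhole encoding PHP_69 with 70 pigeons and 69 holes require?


The PHP encoding has two parts:
1) At-least-one-hole clauses: 70 (one per pigeon, each with 69 literals).
2) At-most-one-pigeon-per-hole clauses: 69 holes * C(70,2) = 69 * 2415 = 166635.
Total clauses = 70 + 166635 = 166705.

166705


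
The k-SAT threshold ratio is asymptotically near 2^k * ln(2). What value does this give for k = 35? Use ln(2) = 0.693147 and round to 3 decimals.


Using the asymptotic formula: threshold ~ 2^k * ln(2).
2^35 = 34359738368.
34359738368 * 0.693147 = 23816349570.564.

23816349570.564


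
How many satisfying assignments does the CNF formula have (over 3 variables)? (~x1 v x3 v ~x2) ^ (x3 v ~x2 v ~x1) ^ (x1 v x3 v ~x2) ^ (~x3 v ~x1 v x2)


Enumerate all 8 truth assignments over 3 variables.
Test each against every clause.
Satisfying assignments found: 5.

5


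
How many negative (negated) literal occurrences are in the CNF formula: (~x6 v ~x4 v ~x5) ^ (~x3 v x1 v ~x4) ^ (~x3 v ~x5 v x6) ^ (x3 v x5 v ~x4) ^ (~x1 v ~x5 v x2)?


Scan each clause for negated literals.
Clause 1: 3 negative; Clause 2: 2 negative; Clause 3: 2 negative; Clause 4: 1 negative; Clause 5: 2 negative.
Total negative literal occurrences = 10.

10


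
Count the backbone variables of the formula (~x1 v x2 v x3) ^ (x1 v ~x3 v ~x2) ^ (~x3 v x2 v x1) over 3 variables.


Find all satisfying assignments: 5 model(s).
Check which variables have the same value in every model.
No variable is fixed across all models.
Backbone size = 0.

0


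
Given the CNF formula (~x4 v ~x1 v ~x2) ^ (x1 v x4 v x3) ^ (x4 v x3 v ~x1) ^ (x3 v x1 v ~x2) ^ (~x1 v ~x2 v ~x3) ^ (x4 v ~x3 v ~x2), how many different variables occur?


Identify each distinct variable in the formula.
Variables found: x1, x2, x3, x4.
Total distinct variables = 4.

4


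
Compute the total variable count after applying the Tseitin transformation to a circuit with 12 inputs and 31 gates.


The Tseitin transformation introduces one auxiliary variable per gate.
Total variables = inputs + gates = 12 + 31 = 43.

43


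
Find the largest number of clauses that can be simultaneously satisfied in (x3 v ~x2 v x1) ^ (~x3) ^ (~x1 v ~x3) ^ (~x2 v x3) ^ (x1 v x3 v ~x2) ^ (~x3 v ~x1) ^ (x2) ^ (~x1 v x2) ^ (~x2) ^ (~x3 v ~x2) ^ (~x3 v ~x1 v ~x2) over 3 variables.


Enumerate all 8 truth assignments.
For each, count how many of the 11 clauses are satisfied.
The formula is not fully satisfiable, so the maximum is below 11.
Maximum simultaneously satisfiable clauses = 10.

10


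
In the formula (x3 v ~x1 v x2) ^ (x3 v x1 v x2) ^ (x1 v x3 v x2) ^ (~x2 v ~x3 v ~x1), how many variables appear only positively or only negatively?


A pure literal appears in only one polarity across all clauses.
No pure literals found.
Count = 0.

0


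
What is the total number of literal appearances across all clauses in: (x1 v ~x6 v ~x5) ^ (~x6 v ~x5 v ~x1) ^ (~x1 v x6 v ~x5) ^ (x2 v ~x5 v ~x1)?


Clause lengths: 3, 3, 3, 3.
Sum = 3 + 3 + 3 + 3 = 12.

12


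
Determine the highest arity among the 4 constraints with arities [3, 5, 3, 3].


The arities are: 3, 5, 3, 3.
Scan for the maximum value.
Maximum arity = 5.

5


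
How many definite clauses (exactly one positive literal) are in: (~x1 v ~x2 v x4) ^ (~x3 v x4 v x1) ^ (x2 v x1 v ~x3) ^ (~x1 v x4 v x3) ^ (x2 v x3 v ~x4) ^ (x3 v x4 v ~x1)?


A definite clause has exactly one positive literal.
Clause 1: 1 positive -> definite
Clause 2: 2 positive -> not definite
Clause 3: 2 positive -> not definite
Clause 4: 2 positive -> not definite
Clause 5: 2 positive -> not definite
Clause 6: 2 positive -> not definite
Definite clause count = 1.

1


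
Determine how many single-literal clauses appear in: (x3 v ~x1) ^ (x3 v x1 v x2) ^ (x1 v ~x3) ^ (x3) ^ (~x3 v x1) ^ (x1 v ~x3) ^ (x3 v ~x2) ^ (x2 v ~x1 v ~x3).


A unit clause contains exactly one literal.
Unit clauses found: (x3).
Count = 1.

1


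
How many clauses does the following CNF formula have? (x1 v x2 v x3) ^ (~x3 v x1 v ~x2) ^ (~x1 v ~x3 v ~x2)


Each group enclosed in parentheses joined by ^ is one clause.
Counting the conjuncts: 3 clauses.

3


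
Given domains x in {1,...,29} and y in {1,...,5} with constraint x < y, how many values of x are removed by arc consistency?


For the constraint x < y, x needs a supporting value in y's domain.
x can be at most 4 (one less than y's maximum).
Valid x values from domain: 4 out of 29.
Pruned = 29 - 4 = 25.

25


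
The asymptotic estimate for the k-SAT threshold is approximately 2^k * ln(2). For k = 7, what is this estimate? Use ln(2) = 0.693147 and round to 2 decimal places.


Using the asymptotic formula: threshold ~ 2^k * ln(2).
2^7 = 128.
128 * 0.693147 = 88.72.

88.72


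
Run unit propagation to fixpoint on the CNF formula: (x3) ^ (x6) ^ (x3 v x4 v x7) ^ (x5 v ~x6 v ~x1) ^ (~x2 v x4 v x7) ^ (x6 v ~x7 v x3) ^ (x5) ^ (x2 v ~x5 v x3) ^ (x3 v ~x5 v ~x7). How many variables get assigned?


Unit propagation repeatedly assigns the literal in any unit clause, then simplifies.
Assignments in order: x3 = T, x6 = T, x5 = T.
No further unit clauses remain.
Total variables assigned = 3.

3


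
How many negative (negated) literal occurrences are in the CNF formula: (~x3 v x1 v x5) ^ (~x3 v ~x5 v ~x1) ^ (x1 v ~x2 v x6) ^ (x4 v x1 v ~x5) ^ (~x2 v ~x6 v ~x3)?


Scan each clause for negated literals.
Clause 1: 1 negative; Clause 2: 3 negative; Clause 3: 1 negative; Clause 4: 1 negative; Clause 5: 3 negative.
Total negative literal occurrences = 9.

9


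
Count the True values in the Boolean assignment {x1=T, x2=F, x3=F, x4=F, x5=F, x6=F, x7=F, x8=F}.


The weight is the number of variables assigned True.
True variables: x1.
Weight = 1.

1


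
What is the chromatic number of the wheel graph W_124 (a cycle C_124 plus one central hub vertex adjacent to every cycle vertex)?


W_124 consists of the cycle C_124 together with a hub vertex adjacent to every cycle vertex.
The cycle C_124 needs 2 colors (even cycle -> 2).
The hub is adjacent to every cycle vertex, so it must receive a new color distinct from all of them.
Chromatic number = 2 + 1 = 3.

3


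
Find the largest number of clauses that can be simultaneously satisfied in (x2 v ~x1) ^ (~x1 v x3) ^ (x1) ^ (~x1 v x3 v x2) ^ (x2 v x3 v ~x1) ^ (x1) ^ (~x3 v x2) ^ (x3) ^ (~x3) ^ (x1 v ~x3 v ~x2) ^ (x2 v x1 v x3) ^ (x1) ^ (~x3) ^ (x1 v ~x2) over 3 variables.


Enumerate all 8 truth assignments.
For each, count how many of the 14 clauses are satisfied.
The formula is not fully satisfiable, so the maximum is below 14.
Maximum simultaneously satisfiable clauses = 12.

12


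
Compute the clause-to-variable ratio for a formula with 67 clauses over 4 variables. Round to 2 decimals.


Clause-to-variable ratio = clauses / variables.
67 / 4 = 16.75.

16.75


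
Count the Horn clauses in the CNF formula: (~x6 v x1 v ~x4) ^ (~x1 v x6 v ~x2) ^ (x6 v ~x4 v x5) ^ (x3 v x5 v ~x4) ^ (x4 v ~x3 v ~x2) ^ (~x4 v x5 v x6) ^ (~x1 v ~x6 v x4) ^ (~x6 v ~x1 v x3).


A Horn clause has at most one positive literal.
Clause 1: 1 positive lit(s) -> Horn
Clause 2: 1 positive lit(s) -> Horn
Clause 3: 2 positive lit(s) -> not Horn
Clause 4: 2 positive lit(s) -> not Horn
Clause 5: 1 positive lit(s) -> Horn
Clause 6: 2 positive lit(s) -> not Horn
Clause 7: 1 positive lit(s) -> Horn
Clause 8: 1 positive lit(s) -> Horn
Total Horn clauses = 5.

5


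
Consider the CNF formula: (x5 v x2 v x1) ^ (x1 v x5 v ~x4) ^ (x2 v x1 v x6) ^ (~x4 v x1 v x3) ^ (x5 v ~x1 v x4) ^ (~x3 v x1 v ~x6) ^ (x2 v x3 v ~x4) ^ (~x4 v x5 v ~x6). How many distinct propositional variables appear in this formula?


Identify each distinct variable in the formula.
Variables found: x1, x2, x3, x4, x5, x6.
Total distinct variables = 6.

6


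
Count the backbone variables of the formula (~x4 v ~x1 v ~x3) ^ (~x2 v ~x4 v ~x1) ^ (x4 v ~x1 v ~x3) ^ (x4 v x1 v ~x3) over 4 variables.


Find all satisfying assignments: 9 model(s).
Check which variables have the same value in every model.
No variable is fixed across all models.
Backbone size = 0.

0


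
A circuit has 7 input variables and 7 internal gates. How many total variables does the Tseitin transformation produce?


The Tseitin transformation introduces one auxiliary variable per gate.
Total variables = inputs + gates = 7 + 7 = 14.

14


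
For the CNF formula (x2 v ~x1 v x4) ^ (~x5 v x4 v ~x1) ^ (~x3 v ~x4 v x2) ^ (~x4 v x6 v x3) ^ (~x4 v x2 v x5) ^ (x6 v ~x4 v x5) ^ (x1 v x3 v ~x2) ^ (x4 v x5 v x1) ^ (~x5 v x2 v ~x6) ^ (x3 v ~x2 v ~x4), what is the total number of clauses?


Each group enclosed in parentheses joined by ^ is one clause.
Counting the conjuncts: 10 clauses.

10


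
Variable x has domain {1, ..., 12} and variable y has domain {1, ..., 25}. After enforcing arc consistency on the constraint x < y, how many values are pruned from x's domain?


For the constraint x < y, x needs a supporting value in y's domain.
x can be at most 24 (one less than y's maximum).
Valid x values from domain: 12 out of 12.
Pruned = 12 - 12 = 0.

0


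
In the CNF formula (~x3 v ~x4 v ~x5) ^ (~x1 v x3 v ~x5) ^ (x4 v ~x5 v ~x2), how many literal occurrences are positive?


Scan each clause for unnegated literals.
Clause 1: 0 positive; Clause 2: 1 positive; Clause 3: 1 positive.
Total positive literal occurrences = 2.

2


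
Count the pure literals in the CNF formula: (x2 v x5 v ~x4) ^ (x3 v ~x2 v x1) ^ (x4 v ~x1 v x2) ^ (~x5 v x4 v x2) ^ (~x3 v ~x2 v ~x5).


A pure literal appears in only one polarity across all clauses.
No pure literals found.
Count = 0.

0


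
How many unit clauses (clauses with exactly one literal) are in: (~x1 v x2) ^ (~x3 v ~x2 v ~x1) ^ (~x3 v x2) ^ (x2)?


A unit clause contains exactly one literal.
Unit clauses found: (x2).
Count = 1.

1


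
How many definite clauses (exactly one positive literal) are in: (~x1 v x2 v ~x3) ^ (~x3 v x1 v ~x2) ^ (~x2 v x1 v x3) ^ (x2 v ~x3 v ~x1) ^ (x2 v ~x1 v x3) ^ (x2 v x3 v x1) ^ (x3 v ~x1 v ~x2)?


A definite clause has exactly one positive literal.
Clause 1: 1 positive -> definite
Clause 2: 1 positive -> definite
Clause 3: 2 positive -> not definite
Clause 4: 1 positive -> definite
Clause 5: 2 positive -> not definite
Clause 6: 3 positive -> not definite
Clause 7: 1 positive -> definite
Definite clause count = 4.

4


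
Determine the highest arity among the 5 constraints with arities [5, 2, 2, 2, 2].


The arities are: 5, 2, 2, 2, 2.
Scan for the maximum value.
Maximum arity = 5.

5


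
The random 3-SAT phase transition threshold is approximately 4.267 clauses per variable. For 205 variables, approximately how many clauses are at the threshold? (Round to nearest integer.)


The 3-SAT phase transition occurs at approximately 4.267 clauses per variable.
m = 4.267 * 205 = 874.735.
Rounded to nearest integer: 875.

875


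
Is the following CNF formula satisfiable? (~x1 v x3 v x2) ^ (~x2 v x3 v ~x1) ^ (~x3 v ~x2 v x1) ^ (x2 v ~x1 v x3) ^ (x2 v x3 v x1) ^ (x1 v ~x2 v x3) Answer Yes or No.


Check all 8 possible truth assignments.
Number of satisfying assignments found: 3.
The formula is satisfiable.

Yes


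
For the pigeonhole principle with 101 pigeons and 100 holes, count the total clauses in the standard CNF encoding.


The PHP encoding has two parts:
1) At-least-one-hole clauses: 101 (one per pigeon, each with 100 literals).
2) At-most-one-pigeon-per-hole clauses: 100 holes * C(101,2) = 100 * 5050 = 505000.
Total clauses = 101 + 505000 = 505101.

505101


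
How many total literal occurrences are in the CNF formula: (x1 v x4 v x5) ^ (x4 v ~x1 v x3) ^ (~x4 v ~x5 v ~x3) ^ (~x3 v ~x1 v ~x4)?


Clause lengths: 3, 3, 3, 3.
Sum = 3 + 3 + 3 + 3 = 12.

12


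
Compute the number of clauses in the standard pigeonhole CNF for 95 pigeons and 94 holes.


The PHP encoding has two parts:
1) At-least-one-hole clauses: 95 (one per pigeon, each with 94 literals).
2) At-most-one-pigeon-per-hole clauses: 94 holes * C(95,2) = 94 * 4465 = 419710.
Total clauses = 95 + 419710 = 419805.

419805


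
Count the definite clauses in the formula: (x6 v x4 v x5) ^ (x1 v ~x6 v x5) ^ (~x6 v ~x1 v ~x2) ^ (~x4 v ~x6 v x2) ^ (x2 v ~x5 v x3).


A definite clause has exactly one positive literal.
Clause 1: 3 positive -> not definite
Clause 2: 2 positive -> not definite
Clause 3: 0 positive -> not definite
Clause 4: 1 positive -> definite
Clause 5: 2 positive -> not definite
Definite clause count = 1.

1


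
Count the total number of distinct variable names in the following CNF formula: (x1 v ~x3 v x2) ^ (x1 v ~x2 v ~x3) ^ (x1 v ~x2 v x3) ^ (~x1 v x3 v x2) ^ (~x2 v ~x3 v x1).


Identify each distinct variable in the formula.
Variables found: x1, x2, x3.
Total distinct variables = 3.

3


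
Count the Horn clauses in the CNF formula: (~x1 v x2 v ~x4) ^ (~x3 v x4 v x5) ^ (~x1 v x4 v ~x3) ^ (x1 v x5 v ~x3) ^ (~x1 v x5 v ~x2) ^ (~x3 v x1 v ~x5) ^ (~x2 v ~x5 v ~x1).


A Horn clause has at most one positive literal.
Clause 1: 1 positive lit(s) -> Horn
Clause 2: 2 positive lit(s) -> not Horn
Clause 3: 1 positive lit(s) -> Horn
Clause 4: 2 positive lit(s) -> not Horn
Clause 5: 1 positive lit(s) -> Horn
Clause 6: 1 positive lit(s) -> Horn
Clause 7: 0 positive lit(s) -> Horn
Total Horn clauses = 5.

5


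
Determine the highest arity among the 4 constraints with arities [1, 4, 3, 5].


The arities are: 1, 4, 3, 5.
Scan for the maximum value.
Maximum arity = 5.

5


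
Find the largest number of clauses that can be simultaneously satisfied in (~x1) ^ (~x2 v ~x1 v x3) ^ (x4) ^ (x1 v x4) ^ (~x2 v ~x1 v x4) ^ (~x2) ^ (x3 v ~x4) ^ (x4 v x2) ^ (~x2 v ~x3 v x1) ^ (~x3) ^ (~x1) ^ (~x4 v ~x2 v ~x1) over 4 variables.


Enumerate all 16 truth assignments.
For each, count how many of the 12 clauses are satisfied.
The formula is not fully satisfiable, so the maximum is below 12.
Maximum simultaneously satisfiable clauses = 11.

11


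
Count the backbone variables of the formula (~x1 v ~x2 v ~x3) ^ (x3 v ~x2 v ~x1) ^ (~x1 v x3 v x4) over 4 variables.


Find all satisfying assignments: 11 model(s).
Check which variables have the same value in every model.
No variable is fixed across all models.
Backbone size = 0.

0


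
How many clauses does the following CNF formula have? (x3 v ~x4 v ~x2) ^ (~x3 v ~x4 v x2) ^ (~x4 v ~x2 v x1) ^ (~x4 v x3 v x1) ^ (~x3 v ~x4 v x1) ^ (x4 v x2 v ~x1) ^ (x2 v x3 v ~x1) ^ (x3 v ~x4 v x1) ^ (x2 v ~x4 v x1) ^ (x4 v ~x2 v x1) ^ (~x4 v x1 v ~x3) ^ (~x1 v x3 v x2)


Each group enclosed in parentheses joined by ^ is one clause.
Counting the conjuncts: 12 clauses.

12


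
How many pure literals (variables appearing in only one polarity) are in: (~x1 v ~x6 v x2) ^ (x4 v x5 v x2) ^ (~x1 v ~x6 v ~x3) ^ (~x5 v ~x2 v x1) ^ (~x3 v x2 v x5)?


A pure literal appears in only one polarity across all clauses.
Pure literals: x3 (negative only), x4 (positive only), x6 (negative only).
Count = 3.

3


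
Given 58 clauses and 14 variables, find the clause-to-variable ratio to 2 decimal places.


Clause-to-variable ratio = clauses / variables.
58 / 14 = 4.14.

4.14


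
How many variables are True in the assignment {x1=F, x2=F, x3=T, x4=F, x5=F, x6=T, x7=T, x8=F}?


The weight is the number of variables assigned True.
True variables: x3, x6, x7.
Weight = 3.

3


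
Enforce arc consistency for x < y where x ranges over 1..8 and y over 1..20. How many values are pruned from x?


For the constraint x < y, x needs a supporting value in y's domain.
x can be at most 19 (one less than y's maximum).
Valid x values from domain: 8 out of 8.
Pruned = 8 - 8 = 0.

0


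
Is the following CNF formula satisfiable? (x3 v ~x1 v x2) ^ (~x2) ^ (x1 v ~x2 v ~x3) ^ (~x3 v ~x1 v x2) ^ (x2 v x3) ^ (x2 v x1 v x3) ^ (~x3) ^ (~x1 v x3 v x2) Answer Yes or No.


Check all 8 possible truth assignments.
Number of satisfying assignments found: 0.
The formula is unsatisfiable.

No


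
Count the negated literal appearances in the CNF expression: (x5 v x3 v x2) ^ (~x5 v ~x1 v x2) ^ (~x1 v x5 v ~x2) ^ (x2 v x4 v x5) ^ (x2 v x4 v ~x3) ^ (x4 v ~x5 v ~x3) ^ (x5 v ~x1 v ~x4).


Scan each clause for negated literals.
Clause 1: 0 negative; Clause 2: 2 negative; Clause 3: 2 negative; Clause 4: 0 negative; Clause 5: 1 negative; Clause 6: 2 negative; Clause 7: 2 negative.
Total negative literal occurrences = 9.

9


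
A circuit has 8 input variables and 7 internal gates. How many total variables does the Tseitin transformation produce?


The Tseitin transformation introduces one auxiliary variable per gate.
Total variables = inputs + gates = 8 + 7 = 15.

15


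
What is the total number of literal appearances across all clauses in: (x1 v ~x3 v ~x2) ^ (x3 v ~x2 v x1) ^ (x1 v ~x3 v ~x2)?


Clause lengths: 3, 3, 3.
Sum = 3 + 3 + 3 = 9.

9


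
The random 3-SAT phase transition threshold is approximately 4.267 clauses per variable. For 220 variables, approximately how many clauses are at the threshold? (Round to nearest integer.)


The 3-SAT phase transition occurs at approximately 4.267 clauses per variable.
m = 4.267 * 220 = 938.74.
Rounded to nearest integer: 939.

939


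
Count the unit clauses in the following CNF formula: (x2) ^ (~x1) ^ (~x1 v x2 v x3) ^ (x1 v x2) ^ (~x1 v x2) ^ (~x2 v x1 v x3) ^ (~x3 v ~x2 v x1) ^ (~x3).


A unit clause contains exactly one literal.
Unit clauses found: (x2), (~x1), (~x3).
Count = 3.

3


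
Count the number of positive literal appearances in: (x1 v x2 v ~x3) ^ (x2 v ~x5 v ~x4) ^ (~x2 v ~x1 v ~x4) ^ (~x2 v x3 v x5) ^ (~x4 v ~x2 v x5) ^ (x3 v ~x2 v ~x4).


Scan each clause for unnegated literals.
Clause 1: 2 positive; Clause 2: 1 positive; Clause 3: 0 positive; Clause 4: 2 positive; Clause 5: 1 positive; Clause 6: 1 positive.
Total positive literal occurrences = 7.

7


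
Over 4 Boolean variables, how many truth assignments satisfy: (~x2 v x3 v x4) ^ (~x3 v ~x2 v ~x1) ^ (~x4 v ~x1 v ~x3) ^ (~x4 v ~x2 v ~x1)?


Enumerate all 16 truth assignments over 4 variables.
Test each against every clause.
Satisfying assignments found: 10.

10


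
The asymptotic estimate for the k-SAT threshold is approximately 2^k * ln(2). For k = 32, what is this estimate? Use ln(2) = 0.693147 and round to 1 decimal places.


Using the asymptotic formula: threshold ~ 2^k * ln(2).
2^32 = 4294967296.
4294967296 * 0.693147 = 2977043696.3.

2977043696.3


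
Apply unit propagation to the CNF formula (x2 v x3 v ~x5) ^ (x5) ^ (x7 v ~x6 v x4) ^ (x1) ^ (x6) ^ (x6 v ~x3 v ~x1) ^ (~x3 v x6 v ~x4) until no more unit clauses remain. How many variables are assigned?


Unit propagation repeatedly assigns the literal in any unit clause, then simplifies.
Assignments in order: x5 = T, x1 = T, x6 = T.
No further unit clauses remain.
Total variables assigned = 3.

3


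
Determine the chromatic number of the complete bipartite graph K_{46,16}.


K_{46,16} is bipartite by definition: the two parts are independent sets, with every edge crossing between them.
Color all vertices in one part with color 1 and all vertices in the other part with color 2.
Since the graph has at least one edge, one color does not suffice.
Chromatic number = 2.

2


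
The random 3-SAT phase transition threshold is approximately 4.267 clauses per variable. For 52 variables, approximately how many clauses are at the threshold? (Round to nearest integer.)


The 3-SAT phase transition occurs at approximately 4.267 clauses per variable.
m = 4.267 * 52 = 221.884.
Rounded to nearest integer: 222.

222


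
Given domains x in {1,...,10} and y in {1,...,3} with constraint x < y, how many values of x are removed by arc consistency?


For the constraint x < y, x needs a supporting value in y's domain.
x can be at most 2 (one less than y's maximum).
Valid x values from domain: 2 out of 10.
Pruned = 10 - 2 = 8.

8


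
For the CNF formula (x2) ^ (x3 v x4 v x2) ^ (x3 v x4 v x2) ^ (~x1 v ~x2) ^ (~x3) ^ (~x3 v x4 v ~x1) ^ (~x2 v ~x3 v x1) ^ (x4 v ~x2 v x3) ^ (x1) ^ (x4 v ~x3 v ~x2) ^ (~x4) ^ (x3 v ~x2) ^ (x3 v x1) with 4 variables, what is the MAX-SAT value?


Enumerate all 16 truth assignments.
For each, count how many of the 13 clauses are satisfied.
The formula is not fully satisfiable, so the maximum is below 13.
Maximum simultaneously satisfiable clauses = 11.

11


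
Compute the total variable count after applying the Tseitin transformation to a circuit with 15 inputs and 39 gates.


The Tseitin transformation introduces one auxiliary variable per gate.
Total variables = inputs + gates = 15 + 39 = 54.

54


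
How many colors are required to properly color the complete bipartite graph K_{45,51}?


K_{45,51} is bipartite by definition: the two parts are independent sets, with every edge crossing between them.
Color all vertices in one part with color 1 and all vertices in the other part with color 2.
Since the graph has at least one edge, one color does not suffice.
Chromatic number = 2.

2


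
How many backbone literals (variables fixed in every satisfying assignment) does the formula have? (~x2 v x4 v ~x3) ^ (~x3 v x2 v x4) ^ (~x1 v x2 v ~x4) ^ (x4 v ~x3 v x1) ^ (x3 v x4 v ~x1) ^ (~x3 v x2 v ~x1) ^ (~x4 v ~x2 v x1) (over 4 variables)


Find all satisfying assignments: 6 model(s).
Check which variables have the same value in every model.
No variable is fixed across all models.
Backbone size = 0.

0


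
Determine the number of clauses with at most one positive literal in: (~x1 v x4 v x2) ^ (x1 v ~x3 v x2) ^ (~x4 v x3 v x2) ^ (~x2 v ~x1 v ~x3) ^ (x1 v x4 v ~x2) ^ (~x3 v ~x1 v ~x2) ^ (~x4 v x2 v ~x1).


A Horn clause has at most one positive literal.
Clause 1: 2 positive lit(s) -> not Horn
Clause 2: 2 positive lit(s) -> not Horn
Clause 3: 2 positive lit(s) -> not Horn
Clause 4: 0 positive lit(s) -> Horn
Clause 5: 2 positive lit(s) -> not Horn
Clause 6: 0 positive lit(s) -> Horn
Clause 7: 1 positive lit(s) -> Horn
Total Horn clauses = 3.

3


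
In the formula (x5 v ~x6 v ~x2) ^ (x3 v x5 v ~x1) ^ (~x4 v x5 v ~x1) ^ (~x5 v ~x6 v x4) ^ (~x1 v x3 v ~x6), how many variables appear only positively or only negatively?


A pure literal appears in only one polarity across all clauses.
Pure literals: x1 (negative only), x2 (negative only), x3 (positive only), x6 (negative only).
Count = 4.

4


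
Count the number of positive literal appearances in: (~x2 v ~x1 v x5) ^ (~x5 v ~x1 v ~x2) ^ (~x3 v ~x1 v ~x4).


Scan each clause for unnegated literals.
Clause 1: 1 positive; Clause 2: 0 positive; Clause 3: 0 positive.
Total positive literal occurrences = 1.

1


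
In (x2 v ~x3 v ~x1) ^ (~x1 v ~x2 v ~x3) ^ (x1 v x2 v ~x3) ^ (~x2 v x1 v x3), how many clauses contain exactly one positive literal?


A definite clause has exactly one positive literal.
Clause 1: 1 positive -> definite
Clause 2: 0 positive -> not definite
Clause 3: 2 positive -> not definite
Clause 4: 2 positive -> not definite
Definite clause count = 1.

1


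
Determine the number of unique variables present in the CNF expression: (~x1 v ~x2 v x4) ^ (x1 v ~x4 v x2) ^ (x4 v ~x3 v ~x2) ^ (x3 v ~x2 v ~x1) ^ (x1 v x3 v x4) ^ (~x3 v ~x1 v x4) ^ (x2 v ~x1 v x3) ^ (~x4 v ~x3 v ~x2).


Identify each distinct variable in the formula.
Variables found: x1, x2, x3, x4.
Total distinct variables = 4.

4


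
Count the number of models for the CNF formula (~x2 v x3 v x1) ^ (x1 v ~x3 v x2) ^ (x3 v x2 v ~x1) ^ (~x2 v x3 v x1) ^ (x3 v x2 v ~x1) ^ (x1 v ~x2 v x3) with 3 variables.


Enumerate all 8 truth assignments over 3 variables.
Test each against every clause.
Satisfying assignments found: 5.

5


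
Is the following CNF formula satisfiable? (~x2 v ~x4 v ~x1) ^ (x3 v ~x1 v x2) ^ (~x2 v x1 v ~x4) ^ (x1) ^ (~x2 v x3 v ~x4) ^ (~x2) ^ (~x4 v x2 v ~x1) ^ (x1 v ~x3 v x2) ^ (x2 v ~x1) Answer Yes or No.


Check all 16 possible truth assignments.
Number of satisfying assignments found: 0.
The formula is unsatisfiable.

No


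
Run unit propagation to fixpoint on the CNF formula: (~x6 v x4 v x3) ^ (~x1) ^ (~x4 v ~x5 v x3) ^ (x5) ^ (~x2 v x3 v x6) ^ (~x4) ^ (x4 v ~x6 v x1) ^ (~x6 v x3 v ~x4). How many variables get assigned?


Unit propagation repeatedly assigns the literal in any unit clause, then simplifies.
Assignments in order: x1 = F, x5 = T, x4 = F, x6 = F.
No further unit clauses remain.
Total variables assigned = 4.

4


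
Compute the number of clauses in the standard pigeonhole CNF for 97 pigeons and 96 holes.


The PHP encoding has two parts:
1) At-least-one-hole clauses: 97 (one per pigeon, each with 96 literals).
2) At-most-one-pigeon-per-hole clauses: 96 holes * C(97,2) = 96 * 4656 = 446976.
Total clauses = 97 + 446976 = 447073.

447073


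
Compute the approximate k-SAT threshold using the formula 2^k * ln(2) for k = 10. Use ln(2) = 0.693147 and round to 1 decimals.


Using the asymptotic formula: threshold ~ 2^k * ln(2).
2^10 = 1024.
1024 * 0.693147 = 709.8.

709.8


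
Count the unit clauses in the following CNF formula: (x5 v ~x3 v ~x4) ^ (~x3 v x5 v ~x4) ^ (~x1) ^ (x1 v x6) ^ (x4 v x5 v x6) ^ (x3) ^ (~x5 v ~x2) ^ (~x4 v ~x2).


A unit clause contains exactly one literal.
Unit clauses found: (~x1), (x3).
Count = 2.

2


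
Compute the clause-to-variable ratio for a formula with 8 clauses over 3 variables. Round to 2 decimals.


Clause-to-variable ratio = clauses / variables.
8 / 3 = 2.67.

2.67


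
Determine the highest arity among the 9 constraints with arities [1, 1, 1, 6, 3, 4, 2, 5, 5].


The arities are: 1, 1, 1, 6, 3, 4, 2, 5, 5.
Scan for the maximum value.
Maximum arity = 6.

6


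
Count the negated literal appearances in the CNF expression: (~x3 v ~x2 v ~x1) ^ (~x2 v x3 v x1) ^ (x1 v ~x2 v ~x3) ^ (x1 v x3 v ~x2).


Scan each clause for negated literals.
Clause 1: 3 negative; Clause 2: 1 negative; Clause 3: 2 negative; Clause 4: 1 negative.
Total negative literal occurrences = 7.

7


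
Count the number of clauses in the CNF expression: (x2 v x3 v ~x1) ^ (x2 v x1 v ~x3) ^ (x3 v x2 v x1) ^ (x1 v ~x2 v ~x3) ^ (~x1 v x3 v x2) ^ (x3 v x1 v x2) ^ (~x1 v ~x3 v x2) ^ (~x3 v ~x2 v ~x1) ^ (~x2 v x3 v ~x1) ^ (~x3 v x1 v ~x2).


Each group enclosed in parentheses joined by ^ is one clause.
Counting the conjuncts: 10 clauses.

10


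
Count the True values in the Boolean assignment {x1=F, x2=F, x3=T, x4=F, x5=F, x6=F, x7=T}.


The weight is the number of variables assigned True.
True variables: x3, x7.
Weight = 2.

2


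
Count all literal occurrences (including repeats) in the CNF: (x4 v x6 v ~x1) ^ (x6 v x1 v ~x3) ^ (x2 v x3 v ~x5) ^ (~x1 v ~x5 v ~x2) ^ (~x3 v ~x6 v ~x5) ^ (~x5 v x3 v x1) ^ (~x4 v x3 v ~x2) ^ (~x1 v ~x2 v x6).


Clause lengths: 3, 3, 3, 3, 3, 3, 3, 3.
Sum = 3 + 3 + 3 + 3 + 3 + 3 + 3 + 3 = 24.

24


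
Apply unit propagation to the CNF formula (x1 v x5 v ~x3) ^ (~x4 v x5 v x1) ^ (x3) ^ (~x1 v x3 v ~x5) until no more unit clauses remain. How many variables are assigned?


Unit propagation repeatedly assigns the literal in any unit clause, then simplifies.
Assignments in order: x3 = T.
No further unit clauses remain.
Total variables assigned = 1.

1


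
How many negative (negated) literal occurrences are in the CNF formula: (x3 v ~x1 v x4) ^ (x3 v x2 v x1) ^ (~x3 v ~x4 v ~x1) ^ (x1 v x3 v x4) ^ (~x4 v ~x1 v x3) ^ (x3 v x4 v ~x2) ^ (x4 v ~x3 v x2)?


Scan each clause for negated literals.
Clause 1: 1 negative; Clause 2: 0 negative; Clause 3: 3 negative; Clause 4: 0 negative; Clause 5: 2 negative; Clause 6: 1 negative; Clause 7: 1 negative.
Total negative literal occurrences = 8.

8


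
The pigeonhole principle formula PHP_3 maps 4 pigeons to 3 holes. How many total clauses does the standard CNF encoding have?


The PHP encoding has two parts:
1) At-least-one-hole clauses: 4 (one per pigeon, each with 3 literals).
2) At-most-one-pigeon-per-hole clauses: 3 holes * C(4,2) = 3 * 6 = 18.
Total clauses = 4 + 18 = 22.

22


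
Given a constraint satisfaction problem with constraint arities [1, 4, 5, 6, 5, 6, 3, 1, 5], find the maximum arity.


The arities are: 1, 4, 5, 6, 5, 6, 3, 1, 5.
Scan for the maximum value.
Maximum arity = 6.

6


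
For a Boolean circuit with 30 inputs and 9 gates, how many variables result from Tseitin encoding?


The Tseitin transformation introduces one auxiliary variable per gate.
Total variables = inputs + gates = 30 + 9 = 39.

39


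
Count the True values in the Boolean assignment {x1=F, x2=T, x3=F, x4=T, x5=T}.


The weight is the number of variables assigned True.
True variables: x2, x4, x5.
Weight = 3.

3


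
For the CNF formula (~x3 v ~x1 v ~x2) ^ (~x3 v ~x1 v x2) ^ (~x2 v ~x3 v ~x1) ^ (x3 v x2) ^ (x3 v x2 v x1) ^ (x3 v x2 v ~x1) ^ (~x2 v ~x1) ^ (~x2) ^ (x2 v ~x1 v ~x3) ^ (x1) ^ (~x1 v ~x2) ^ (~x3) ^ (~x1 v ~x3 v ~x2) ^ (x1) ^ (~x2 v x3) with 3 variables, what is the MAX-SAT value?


Enumerate all 8 truth assignments.
For each, count how many of the 15 clauses are satisfied.
The formula is not fully satisfiable, so the maximum is below 15.
Maximum simultaneously satisfiable clauses = 13.

13


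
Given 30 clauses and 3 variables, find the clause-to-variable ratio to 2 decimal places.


Clause-to-variable ratio = clauses / variables.
30 / 3 = 10.0.

10.0


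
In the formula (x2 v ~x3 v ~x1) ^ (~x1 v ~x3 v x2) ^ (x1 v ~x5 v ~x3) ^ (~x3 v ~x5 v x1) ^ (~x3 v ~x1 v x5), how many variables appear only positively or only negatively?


A pure literal appears in only one polarity across all clauses.
Pure literals: x2 (positive only), x3 (negative only).
Count = 2.

2


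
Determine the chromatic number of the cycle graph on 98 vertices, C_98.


A cycle on an even number of vertices is bipartite: alternate two colors around the cycle.
Since 98 is even, two colors suffice, and at least two are needed because the graph has edges.
Chromatic number = 2.

2


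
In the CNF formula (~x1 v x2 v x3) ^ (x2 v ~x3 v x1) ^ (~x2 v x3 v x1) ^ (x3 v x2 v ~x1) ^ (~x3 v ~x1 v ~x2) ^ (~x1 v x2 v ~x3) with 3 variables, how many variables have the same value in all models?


Find all satisfying assignments: 3 model(s).
Check which variables have the same value in every model.
No variable is fixed across all models.
Backbone size = 0.

0


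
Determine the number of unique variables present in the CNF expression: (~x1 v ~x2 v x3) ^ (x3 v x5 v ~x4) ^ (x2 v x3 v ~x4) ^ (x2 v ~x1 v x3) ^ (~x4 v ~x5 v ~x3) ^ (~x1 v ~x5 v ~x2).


Identify each distinct variable in the formula.
Variables found: x1, x2, x3, x4, x5.
Total distinct variables = 5.

5


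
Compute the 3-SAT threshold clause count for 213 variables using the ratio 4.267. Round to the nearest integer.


The 3-SAT phase transition occurs at approximately 4.267 clauses per variable.
m = 4.267 * 213 = 908.871.
Rounded to nearest integer: 909.

909


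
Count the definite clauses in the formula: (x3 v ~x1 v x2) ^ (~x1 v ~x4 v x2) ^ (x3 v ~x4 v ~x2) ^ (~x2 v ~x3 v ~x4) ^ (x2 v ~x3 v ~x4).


A definite clause has exactly one positive literal.
Clause 1: 2 positive -> not definite
Clause 2: 1 positive -> definite
Clause 3: 1 positive -> definite
Clause 4: 0 positive -> not definite
Clause 5: 1 positive -> definite
Definite clause count = 3.

3


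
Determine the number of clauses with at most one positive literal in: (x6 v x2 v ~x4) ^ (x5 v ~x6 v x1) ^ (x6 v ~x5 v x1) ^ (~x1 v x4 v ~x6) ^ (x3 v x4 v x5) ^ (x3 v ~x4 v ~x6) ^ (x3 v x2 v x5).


A Horn clause has at most one positive literal.
Clause 1: 2 positive lit(s) -> not Horn
Clause 2: 2 positive lit(s) -> not Horn
Clause 3: 2 positive lit(s) -> not Horn
Clause 4: 1 positive lit(s) -> Horn
Clause 5: 3 positive lit(s) -> not Horn
Clause 6: 1 positive lit(s) -> Horn
Clause 7: 3 positive lit(s) -> not Horn
Total Horn clauses = 2.

2


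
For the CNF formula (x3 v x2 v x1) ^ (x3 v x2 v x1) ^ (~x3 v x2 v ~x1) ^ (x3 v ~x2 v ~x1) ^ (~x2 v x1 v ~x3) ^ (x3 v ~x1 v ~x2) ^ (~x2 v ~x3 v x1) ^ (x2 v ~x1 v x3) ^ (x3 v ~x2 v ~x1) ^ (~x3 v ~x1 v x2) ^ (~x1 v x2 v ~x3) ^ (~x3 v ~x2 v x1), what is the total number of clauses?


Each group enclosed in parentheses joined by ^ is one clause.
Counting the conjuncts: 12 clauses.

12


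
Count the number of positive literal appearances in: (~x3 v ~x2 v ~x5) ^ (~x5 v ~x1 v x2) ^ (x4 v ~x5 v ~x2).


Scan each clause for unnegated literals.
Clause 1: 0 positive; Clause 2: 1 positive; Clause 3: 1 positive.
Total positive literal occurrences = 2.

2


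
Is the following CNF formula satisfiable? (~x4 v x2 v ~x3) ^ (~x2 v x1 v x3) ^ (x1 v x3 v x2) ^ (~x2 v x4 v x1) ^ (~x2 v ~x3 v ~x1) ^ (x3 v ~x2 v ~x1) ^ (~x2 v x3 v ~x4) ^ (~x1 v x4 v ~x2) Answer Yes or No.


Check all 16 possible truth assignments.
Number of satisfying assignments found: 5.
The formula is satisfiable.

Yes


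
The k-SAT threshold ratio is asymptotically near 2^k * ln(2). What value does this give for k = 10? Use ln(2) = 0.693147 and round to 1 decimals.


Using the asymptotic formula: threshold ~ 2^k * ln(2).
2^10 = 1024.
1024 * 0.693147 = 709.8.

709.8


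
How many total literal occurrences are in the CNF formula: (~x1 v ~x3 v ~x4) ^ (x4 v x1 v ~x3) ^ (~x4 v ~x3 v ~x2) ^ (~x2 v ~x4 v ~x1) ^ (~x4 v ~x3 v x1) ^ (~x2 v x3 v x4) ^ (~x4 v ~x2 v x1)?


Clause lengths: 3, 3, 3, 3, 3, 3, 3.
Sum = 3 + 3 + 3 + 3 + 3 + 3 + 3 = 21.

21


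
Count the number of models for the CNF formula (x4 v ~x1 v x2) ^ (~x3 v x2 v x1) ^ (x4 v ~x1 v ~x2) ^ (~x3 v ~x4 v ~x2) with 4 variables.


Enumerate all 16 truth assignments over 4 variables.
Test each against every clause.
Satisfying assignments found: 8.

8


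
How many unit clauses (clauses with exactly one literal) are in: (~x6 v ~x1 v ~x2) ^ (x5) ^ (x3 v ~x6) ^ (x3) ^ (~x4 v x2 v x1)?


A unit clause contains exactly one literal.
Unit clauses found: (x5), (x3).
Count = 2.

2


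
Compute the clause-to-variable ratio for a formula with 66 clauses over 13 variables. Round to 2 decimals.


Clause-to-variable ratio = clauses / variables.
66 / 13 = 5.08.

5.08


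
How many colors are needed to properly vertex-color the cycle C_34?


A cycle on an even number of vertices is bipartite: alternate two colors around the cycle.
Since 34 is even, two colors suffice, and at least two are needed because the graph has edges.
Chromatic number = 2.

2


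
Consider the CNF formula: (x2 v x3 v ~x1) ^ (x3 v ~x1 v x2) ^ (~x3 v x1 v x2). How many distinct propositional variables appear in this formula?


Identify each distinct variable in the formula.
Variables found: x1, x2, x3.
Total distinct variables = 3.

3


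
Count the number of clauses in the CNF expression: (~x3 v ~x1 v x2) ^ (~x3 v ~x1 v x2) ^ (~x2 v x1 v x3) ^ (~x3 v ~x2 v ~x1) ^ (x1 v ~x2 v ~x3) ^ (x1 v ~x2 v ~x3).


Each group enclosed in parentheses joined by ^ is one clause.
Counting the conjuncts: 6 clauses.

6


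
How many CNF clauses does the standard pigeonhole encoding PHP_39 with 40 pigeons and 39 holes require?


The PHP encoding has two parts:
1) At-least-one-hole clauses: 40 (one per pigeon, each with 39 literals).
2) At-most-one-pigeon-per-hole clauses: 39 holes * C(40,2) = 39 * 780 = 30420.
Total clauses = 40 + 30420 = 30460.

30460


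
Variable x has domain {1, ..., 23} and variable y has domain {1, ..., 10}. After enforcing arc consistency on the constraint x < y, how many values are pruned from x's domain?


For the constraint x < y, x needs a supporting value in y's domain.
x can be at most 9 (one less than y's maximum).
Valid x values from domain: 9 out of 23.
Pruned = 23 - 9 = 14.

14


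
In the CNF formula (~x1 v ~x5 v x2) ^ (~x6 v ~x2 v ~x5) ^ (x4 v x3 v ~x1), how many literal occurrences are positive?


Scan each clause for unnegated literals.
Clause 1: 1 positive; Clause 2: 0 positive; Clause 3: 2 positive.
Total positive literal occurrences = 3.

3


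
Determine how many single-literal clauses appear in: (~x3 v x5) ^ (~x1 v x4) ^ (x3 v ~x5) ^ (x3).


A unit clause contains exactly one literal.
Unit clauses found: (x3).
Count = 1.

1


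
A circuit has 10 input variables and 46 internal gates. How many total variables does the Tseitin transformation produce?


The Tseitin transformation introduces one auxiliary variable per gate.
Total variables = inputs + gates = 10 + 46 = 56.

56


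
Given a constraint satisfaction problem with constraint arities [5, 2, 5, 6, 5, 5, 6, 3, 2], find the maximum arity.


The arities are: 5, 2, 5, 6, 5, 5, 6, 3, 2.
Scan for the maximum value.
Maximum arity = 6.

6


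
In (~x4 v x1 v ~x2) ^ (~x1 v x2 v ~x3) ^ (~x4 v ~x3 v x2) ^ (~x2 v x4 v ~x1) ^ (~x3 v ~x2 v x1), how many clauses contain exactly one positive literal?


A definite clause has exactly one positive literal.
Clause 1: 1 positive -> definite
Clause 2: 1 positive -> definite
Clause 3: 1 positive -> definite
Clause 4: 1 positive -> definite
Clause 5: 1 positive -> definite
Definite clause count = 5.

5


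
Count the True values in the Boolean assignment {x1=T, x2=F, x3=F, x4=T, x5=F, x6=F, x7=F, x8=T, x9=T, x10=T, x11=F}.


The weight is the number of variables assigned True.
True variables: x1, x4, x8, x9, x10.
Weight = 5.

5


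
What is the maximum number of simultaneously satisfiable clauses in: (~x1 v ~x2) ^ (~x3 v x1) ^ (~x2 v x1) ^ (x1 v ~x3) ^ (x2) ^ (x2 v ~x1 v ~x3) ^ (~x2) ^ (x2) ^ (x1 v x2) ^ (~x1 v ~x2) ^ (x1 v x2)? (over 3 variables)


Enumerate all 8 truth assignments.
For each, count how many of the 11 clauses are satisfied.
The formula is not fully satisfiable, so the maximum is below 11.
Maximum simultaneously satisfiable clauses = 9.

9


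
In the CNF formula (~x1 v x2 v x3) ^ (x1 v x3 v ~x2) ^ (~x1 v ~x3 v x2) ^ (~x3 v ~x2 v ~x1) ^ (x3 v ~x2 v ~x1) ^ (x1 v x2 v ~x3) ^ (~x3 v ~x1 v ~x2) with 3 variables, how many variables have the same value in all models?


Find all satisfying assignments: 2 model(s).
Check which variables have the same value in every model.
Fixed variables: x1=F.
Backbone size = 1.

1


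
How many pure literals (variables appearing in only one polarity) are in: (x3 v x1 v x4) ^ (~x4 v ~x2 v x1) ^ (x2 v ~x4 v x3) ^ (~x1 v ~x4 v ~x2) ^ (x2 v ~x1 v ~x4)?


A pure literal appears in only one polarity across all clauses.
Pure literals: x3 (positive only).
Count = 1.

1


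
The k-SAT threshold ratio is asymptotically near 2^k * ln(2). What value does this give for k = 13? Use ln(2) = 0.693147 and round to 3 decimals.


Using the asymptotic formula: threshold ~ 2^k * ln(2).
2^13 = 8192.
8192 * 0.693147 = 5678.26.

5678.26


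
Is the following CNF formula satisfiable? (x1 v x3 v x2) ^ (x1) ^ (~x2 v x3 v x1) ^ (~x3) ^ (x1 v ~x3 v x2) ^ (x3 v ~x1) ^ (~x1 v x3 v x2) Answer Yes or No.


Check all 8 possible truth assignments.
Number of satisfying assignments found: 0.
The formula is unsatisfiable.

No
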